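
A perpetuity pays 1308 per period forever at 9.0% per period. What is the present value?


PV = PMT / i
= 1308 / 0.09
= 14533.3333


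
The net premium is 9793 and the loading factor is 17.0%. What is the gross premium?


Gross = net * (1 + loading)
= 9793 * (1 + 0.17)
= 9793 * 1.17
= 11457.81


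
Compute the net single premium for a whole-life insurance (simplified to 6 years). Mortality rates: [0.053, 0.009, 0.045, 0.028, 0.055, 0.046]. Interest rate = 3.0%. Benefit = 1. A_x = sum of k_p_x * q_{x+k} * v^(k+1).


v = 0.970874
Year 0: k_p_x=1.0, q=0.053, term=0.051456
Year 1: k_p_x=0.947, q=0.009, term=0.008034
Year 2: k_p_x=0.938477, q=0.045, term=0.038648
Year 3: k_p_x=0.896246, q=0.028, term=0.022296
Year 4: k_p_x=0.871151, q=0.055, term=0.04133
Year 5: k_p_x=0.823237, q=0.046, term=0.031715
A_x = 0.1935


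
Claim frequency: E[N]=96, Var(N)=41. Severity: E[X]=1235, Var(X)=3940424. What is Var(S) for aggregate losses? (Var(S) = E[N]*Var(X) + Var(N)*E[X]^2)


Var(S) = E[N]*Var(X) + Var(N)*E[X]^2
= 96*3940424 + 41*1235^2
= 378280704 + 62534225
= 4.4081e+08


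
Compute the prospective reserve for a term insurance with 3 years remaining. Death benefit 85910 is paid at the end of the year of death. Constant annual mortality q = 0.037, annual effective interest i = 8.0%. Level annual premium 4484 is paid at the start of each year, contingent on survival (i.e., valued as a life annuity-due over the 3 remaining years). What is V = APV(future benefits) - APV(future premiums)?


v = 1/(1+i) = 0.925926
APV(future benefits) per unit = sum_{k=0}^{2} k_p_x * q * v^(k+1) = 0.092046
APV(future benefits) = 85910 * 0.092046 = 7907.6366
Life annuity-due factor ä_{x:3} = sum_{k=0}^{2} k_p_x * v^k = 2.686736
APV(future premiums) = 4484 * 2.686736 = 12047.3247
V = 7907.6366 - 12047.3247
= -4139.6882


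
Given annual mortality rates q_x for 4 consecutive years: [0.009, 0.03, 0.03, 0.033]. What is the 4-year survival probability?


p_k = 1 - q_k for each year
Survival = product of (1 - q_k)
= 0.991 * 0.97 * 0.97 * 0.967
= 0.9017


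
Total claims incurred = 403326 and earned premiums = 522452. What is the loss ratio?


Loss ratio = claims / premiums
= 403326 / 522452
= 0.772


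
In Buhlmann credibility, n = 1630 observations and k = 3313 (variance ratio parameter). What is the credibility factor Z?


Z = n / (n + k)
= 1630 / (1630 + 3313)
= 1630 / 4943
= 0.3298


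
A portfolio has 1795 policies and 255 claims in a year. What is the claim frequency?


frequency = claims / policies
= 255 / 1795
= 0.1421


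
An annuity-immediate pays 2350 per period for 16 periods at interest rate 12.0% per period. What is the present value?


PV = PMT * (1 - (1+i)^(-n)) / i
= 2350 * (1 - (1+0.12)^(-16)) / 0.12
= 2350 * (1 - 0.163122) / 0.12
= 2350 * 6.973986
= 16388.8675


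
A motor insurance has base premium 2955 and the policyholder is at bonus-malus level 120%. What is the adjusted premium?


adjusted = base * BM_level / 100
= 2955 * 120 / 100
= 2955 * 1.2
= 3546.0


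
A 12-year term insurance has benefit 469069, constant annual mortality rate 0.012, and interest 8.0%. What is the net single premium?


NSP = benefit * sum_{k=0}^{n-1} k_p_x * q * v^(k+1)
With constant q=0.012, v=0.925926
Sum = 0.085623
NSP = 469069 * 0.085623
= 40163.1208


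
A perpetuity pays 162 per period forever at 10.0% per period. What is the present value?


PV = PMT / i
= 162 / 0.1
= 1620.0


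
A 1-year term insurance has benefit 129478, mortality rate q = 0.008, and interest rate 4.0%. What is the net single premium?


NSP = benefit * q * v
v = 1/(1+i) = 0.961538
NSP = 129478 * 0.008 * 0.961538
= 995.9846


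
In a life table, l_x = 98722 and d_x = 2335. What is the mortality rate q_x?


q_x = d_x / l_x
= 2335 / 98722
= 0.0237


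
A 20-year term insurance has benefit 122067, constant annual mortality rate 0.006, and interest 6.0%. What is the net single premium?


NSP = benefit * sum_{k=0}^{n-1} k_p_x * q * v^(k+1)
With constant q=0.006, v=0.943396
Sum = 0.065778
NSP = 122067 * 0.065778
= 8029.2782


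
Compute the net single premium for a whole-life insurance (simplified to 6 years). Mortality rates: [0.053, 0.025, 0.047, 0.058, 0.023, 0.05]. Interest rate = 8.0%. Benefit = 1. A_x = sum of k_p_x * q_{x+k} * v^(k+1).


v = 0.925926
Year 0: k_p_x=1.0, q=0.053, term=0.049074
Year 1: k_p_x=0.947, q=0.025, term=0.020297
Year 2: k_p_x=0.923325, q=0.047, term=0.034449
Year 3: k_p_x=0.879929, q=0.058, term=0.037513
Year 4: k_p_x=0.828893, q=0.023, term=0.012975
Year 5: k_p_x=0.809828, q=0.05, term=0.025516
A_x = 0.1798


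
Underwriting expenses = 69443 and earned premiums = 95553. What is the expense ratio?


Expense ratio = expenses / premiums
= 69443 / 95553
= 0.7267


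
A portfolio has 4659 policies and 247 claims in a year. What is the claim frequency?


frequency = claims / policies
= 247 / 4659
= 0.053


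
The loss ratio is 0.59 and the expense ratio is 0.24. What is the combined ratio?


Combined ratio = loss ratio + expense ratio
= 0.59 + 0.24
= 0.83


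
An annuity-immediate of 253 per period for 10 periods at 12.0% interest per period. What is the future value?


FV = PMT * ((1+i)^n - 1) / i
= 253 * ((1.12)^10 - 1) / 0.12
= 253 * (3.105848 - 1) / 0.12
= 4439.83


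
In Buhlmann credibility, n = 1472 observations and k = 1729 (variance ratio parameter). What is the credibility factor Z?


Z = n / (n + k)
= 1472 / (1472 + 1729)
= 1472 / 3201
= 0.4599


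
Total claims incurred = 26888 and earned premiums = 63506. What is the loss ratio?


Loss ratio = claims / premiums
= 26888 / 63506
= 0.4234


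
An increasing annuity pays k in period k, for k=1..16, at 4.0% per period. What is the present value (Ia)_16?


(Ia)_n = sum_{k=1}^{n} k * v^k, v = 1/(1+i)
v = 0.961538
Sum computed term by term:
(Ia)_16 = 89.3964


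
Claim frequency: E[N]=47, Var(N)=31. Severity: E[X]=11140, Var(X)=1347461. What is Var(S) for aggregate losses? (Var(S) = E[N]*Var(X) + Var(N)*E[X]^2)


Var(S) = E[N]*Var(X) + Var(N)*E[X]^2
= 47*1347461 + 31*11140^2
= 63330667 + 3847087600
= 3.9104e+09


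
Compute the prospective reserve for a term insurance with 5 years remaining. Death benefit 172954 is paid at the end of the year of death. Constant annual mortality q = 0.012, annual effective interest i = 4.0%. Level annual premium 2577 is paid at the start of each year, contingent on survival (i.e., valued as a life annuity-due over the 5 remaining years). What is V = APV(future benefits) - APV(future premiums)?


v = 1/(1+i) = 0.961538
APV(future benefits) per unit = sum_{k=0}^{4} k_p_x * q * v^(k+1) = 0.052204
APV(future benefits) = 172954 * 0.052204 = 9028.9596
Life annuity-due factor ä_{x:5} = sum_{k=0}^{4} k_p_x * v^k = 4.524381
APV(future premiums) = 2577 * 4.524381 = 11659.3305
V = 9028.9596 - 11659.3305
= -2630.3708


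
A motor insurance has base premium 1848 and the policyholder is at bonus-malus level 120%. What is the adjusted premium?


adjusted = base * BM_level / 100
= 1848 * 120 / 100
= 1848 * 1.2
= 2217.6


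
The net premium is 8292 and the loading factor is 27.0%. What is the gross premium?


Gross = net * (1 + loading)
= 8292 * (1 + 0.27)
= 8292 * 1.27
= 10530.84


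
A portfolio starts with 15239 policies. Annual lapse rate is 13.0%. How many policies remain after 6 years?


remaining = initial * (1 - lapse)^years
= 15239 * (1 - 0.13)^6
= 15239 * 0.433626
= 6608.0297


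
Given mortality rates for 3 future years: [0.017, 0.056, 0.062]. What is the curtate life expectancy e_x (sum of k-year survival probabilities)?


e_x = sum_{k=1}^{n} k_p_x
k_p_x values:
  1_p_x = 0.983
  2_p_x = 0.927952
  3_p_x = 0.870419
e_x = 2.7814


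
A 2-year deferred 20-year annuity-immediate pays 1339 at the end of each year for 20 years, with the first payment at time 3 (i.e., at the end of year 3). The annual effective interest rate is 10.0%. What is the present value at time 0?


PV at time 2 of the 20-year annuity-immediate:
a_n = 1339 * (1-(1+0.1)^(-20))/0.1 = 11399.6618
Discount back 2 years to time 0:
PV = 11399.6618 * (1+0.1)^(-2)
= 11399.6618 * 0.826446
= 9421.2081


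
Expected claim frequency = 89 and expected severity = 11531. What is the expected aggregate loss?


E[S] = E[N] * E[X]
= 89 * 11531
= 1.0263e+06


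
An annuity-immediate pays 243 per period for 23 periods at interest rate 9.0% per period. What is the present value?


PV = PMT * (1 - (1+i)^(-n)) / i
= 243 * (1 - (1+0.09)^(-23)) / 0.09
= 243 * (1 - 0.137781) / 0.09
= 243 * 9.580207
= 2327.9903


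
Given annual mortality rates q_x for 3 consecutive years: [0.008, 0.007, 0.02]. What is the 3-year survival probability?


p_k = 1 - q_k for each year
Survival = product of (1 - q_k)
= 0.992 * 0.993 * 0.98
= 0.9654


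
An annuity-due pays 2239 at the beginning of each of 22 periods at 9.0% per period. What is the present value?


PV_due = PMT * (1-(1+i)^(-n))/i * (1+i)
PV_immediate = 21141.5906
PV_due = 21141.5906 * 1.09
= 23044.3337


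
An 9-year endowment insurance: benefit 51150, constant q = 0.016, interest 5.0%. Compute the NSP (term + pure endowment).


Term component = 5486.8834
Pure endowment = 9_p_x * v^9 * benefit = 0.86488 * 0.644609 * 51150 = 28516.6058
NSP = 34003.4892


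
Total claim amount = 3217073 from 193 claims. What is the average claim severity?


severity = total / number
= 3217073 / 193
= 16668.772


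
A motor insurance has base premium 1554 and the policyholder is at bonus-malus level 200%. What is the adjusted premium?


adjusted = base * BM_level / 100
= 1554 * 200 / 100
= 1554 * 2.0
= 3108.0


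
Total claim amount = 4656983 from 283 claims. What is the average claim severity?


severity = total / number
= 4656983 / 283
= 16455.7703


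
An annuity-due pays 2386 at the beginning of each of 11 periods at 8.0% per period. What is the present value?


PV_due = PMT * (1-(1+i)^(-n))/i * (1+i)
PV_immediate = 17033.5687
PV_due = 17033.5687 * 1.08
= 18396.2542


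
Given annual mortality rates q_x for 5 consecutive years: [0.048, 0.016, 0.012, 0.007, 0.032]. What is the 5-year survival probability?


p_k = 1 - q_k for each year
Survival = product of (1 - q_k)
= 0.952 * 0.984 * 0.988 * 0.993 * 0.968
= 0.8896


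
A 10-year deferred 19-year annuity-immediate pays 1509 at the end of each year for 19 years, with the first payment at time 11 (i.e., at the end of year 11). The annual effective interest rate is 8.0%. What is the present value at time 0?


PV at time 10 of the 19-year annuity-immediate:
a_n = 1509 * (1-(1+0.08)^(-19))/0.08 = 14491.8312
Discount back 10 years to time 0:
PV = 14491.8312 * (1+0.08)^(-10)
= 14491.8312 * 0.463193
= 6712.5218


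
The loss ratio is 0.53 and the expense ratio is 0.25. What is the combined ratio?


Combined ratio = loss ratio + expense ratio
= 0.53 + 0.25
= 0.78


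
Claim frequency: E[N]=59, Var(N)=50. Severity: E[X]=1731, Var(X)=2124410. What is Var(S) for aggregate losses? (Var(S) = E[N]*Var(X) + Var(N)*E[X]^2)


Var(S) = E[N]*Var(X) + Var(N)*E[X]^2
= 59*2124410 + 50*1731^2
= 125340190 + 149818050
= 2.7516e+08


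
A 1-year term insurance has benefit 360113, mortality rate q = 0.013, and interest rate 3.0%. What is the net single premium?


NSP = benefit * q * v
v = 1/(1+i) = 0.970874
NSP = 360113 * 0.013 * 0.970874
= 4545.1155


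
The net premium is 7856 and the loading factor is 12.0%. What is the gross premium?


Gross = net * (1 + loading)
= 7856 * (1 + 0.12)
= 7856 * 1.12
= 8798.72


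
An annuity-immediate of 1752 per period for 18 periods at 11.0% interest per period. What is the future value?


FV = PMT * ((1+i)^n - 1) / i
= 1752 * ((1.11)^18 - 1) / 0.11
= 1752 * (6.543553 - 1) / 0.11
= 88293.679


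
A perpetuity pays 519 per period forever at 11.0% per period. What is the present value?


PV = PMT / i
= 519 / 0.11
= 4718.1818


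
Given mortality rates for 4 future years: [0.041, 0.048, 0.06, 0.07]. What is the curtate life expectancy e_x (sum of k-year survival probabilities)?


e_x = sum_{k=1}^{n} k_p_x
k_p_x values:
  1_p_x = 0.959
  2_p_x = 0.912968
  3_p_x = 0.85819
  4_p_x = 0.798117
e_x = 3.5283


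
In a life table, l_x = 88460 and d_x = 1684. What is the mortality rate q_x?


q_x = d_x / l_x
= 1684 / 88460
= 0.019


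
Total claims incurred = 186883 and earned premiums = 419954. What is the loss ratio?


Loss ratio = claims / premiums
= 186883 / 419954
= 0.445


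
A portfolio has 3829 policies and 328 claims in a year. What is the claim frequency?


frequency = claims / policies
= 328 / 3829
= 0.0857


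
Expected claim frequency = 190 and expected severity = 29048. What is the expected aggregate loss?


E[S] = E[N] * E[X]
= 190 * 29048
= 5.5191e+06


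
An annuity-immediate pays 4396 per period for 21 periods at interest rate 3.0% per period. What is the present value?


PV = PMT * (1 - (1+i)^(-n)) / i
= 4396 * (1 - (1+0.03)^(-21)) / 0.03
= 4396 * (1 - 0.537549) / 0.03
= 4396 * 15.415024
= 67764.4461


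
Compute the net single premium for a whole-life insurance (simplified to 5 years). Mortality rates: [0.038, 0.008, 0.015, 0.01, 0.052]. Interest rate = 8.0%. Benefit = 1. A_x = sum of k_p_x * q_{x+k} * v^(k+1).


v = 0.925926
Year 0: k_p_x=1.0, q=0.038, term=0.035185
Year 1: k_p_x=0.962, q=0.008, term=0.006598
Year 2: k_p_x=0.954304, q=0.015, term=0.011363
Year 3: k_p_x=0.939989, q=0.01, term=0.006909
Year 4: k_p_x=0.93059, q=0.052, term=0.032934
A_x = 0.093


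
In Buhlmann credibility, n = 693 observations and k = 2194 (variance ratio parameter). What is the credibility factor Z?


Z = n / (n + k)
= 693 / (693 + 2194)
= 693 / 2887
= 0.24


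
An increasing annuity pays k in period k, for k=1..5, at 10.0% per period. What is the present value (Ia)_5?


(Ia)_n = sum_{k=1}^{n} k * v^k, v = 1/(1+i)
v = 0.909091
Sum computed term by term:
(Ia)_5 = 10.6526


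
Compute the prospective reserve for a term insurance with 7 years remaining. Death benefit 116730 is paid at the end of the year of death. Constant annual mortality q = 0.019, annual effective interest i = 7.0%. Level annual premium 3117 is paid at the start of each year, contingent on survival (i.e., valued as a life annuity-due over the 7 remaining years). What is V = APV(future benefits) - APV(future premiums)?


v = 1/(1+i) = 0.934579
APV(future benefits) per unit = sum_{k=0}^{6} k_p_x * q * v^(k+1) = 0.097242
APV(future benefits) = 116730 * 0.097242 = 11351.0487
Life annuity-due factor ä_{x:7} = sum_{k=0}^{6} k_p_x * v^k = 5.476255
APV(future premiums) = 3117 * 5.476255 = 17069.4874
V = 11351.0487 - 17069.4874
= -5718.4387


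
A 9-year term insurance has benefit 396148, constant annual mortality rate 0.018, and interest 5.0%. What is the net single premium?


NSP = benefit * sum_{k=0}^{n-1} k_p_x * q * v^(k+1)
With constant q=0.018, v=0.952381
Sum = 0.119808
NSP = 396148 * 0.119808
= 47461.534


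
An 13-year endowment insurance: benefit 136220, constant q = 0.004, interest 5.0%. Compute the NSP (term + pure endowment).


Term component = 5010.9095
Pure endowment = 13_p_x * v^13 * benefit = 0.94923 * 0.530321 * 136220 = 68572.7217
NSP = 73583.6312


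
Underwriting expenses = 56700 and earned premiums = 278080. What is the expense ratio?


Expense ratio = expenses / premiums
= 56700 / 278080
= 0.2039


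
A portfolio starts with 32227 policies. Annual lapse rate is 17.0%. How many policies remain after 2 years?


remaining = initial * (1 - lapse)^years
= 32227 * (1 - 0.17)^2
= 32227 * 0.6889
= 22201.1803


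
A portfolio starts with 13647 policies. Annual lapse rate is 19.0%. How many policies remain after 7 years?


remaining = initial * (1 - lapse)^years
= 13647 * (1 - 0.19)^7
= 13647 * 0.228768
= 3121.9959


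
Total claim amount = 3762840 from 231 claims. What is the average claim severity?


severity = total / number
= 3762840 / 231
= 16289.3506


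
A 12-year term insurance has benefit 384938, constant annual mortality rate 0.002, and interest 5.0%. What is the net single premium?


NSP = benefit * sum_{k=0}^{n-1} k_p_x * q * v^(k+1)
With constant q=0.002, v=0.952381
Sum = 0.017553
NSP = 384938 * 0.017553
= 6756.856


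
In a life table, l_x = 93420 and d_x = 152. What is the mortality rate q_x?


q_x = d_x / l_x
= 152 / 93420
= 0.0016


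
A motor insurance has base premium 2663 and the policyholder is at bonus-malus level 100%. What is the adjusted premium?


adjusted = base * BM_level / 100
= 2663 * 100 / 100
= 2663 * 1.0
= 2663.0


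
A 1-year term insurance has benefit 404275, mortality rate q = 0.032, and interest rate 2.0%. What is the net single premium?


NSP = benefit * q * v
v = 1/(1+i) = 0.980392
NSP = 404275 * 0.032 * 0.980392
= 12683.1373


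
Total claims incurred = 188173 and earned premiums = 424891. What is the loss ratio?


Loss ratio = claims / premiums
= 188173 / 424891
= 0.4429


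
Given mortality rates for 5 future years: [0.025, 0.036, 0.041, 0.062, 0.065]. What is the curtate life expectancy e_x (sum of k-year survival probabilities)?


e_x = sum_{k=1}^{n} k_p_x
k_p_x values:
  1_p_x = 0.975
  2_p_x = 0.9399
  3_p_x = 0.901364
  4_p_x = 0.84548
  5_p_x = 0.790523
e_x = 4.4523


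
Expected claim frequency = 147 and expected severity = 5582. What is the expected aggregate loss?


E[S] = E[N] * E[X]
= 147 * 5582
= 820554


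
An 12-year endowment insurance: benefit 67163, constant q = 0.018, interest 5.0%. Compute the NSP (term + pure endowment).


Term component = 9817.582
Pure endowment = 12_p_x * v^12 * benefit = 0.804151 * 0.556837 * 67163 = 30074.357
NSP = 39891.939


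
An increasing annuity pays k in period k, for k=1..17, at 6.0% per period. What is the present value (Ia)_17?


(Ia)_n = sum_{k=1}^{n} k * v^k, v = 1/(1+i)
v = 0.943396
Sum computed term by term:
(Ia)_17 = 79.8783


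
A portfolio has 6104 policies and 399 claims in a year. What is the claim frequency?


frequency = claims / policies
= 399 / 6104
= 0.0654


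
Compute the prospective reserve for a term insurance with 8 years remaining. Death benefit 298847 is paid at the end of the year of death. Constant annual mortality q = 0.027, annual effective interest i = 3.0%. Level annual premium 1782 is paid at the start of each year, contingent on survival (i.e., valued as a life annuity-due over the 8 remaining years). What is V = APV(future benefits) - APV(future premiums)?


v = 1/(1+i) = 0.970874
APV(future benefits) per unit = sum_{k=0}^{7} k_p_x * q * v^(k+1) = 0.173288
APV(future benefits) = 298847 * 0.173288 = 51786.7264
Life annuity-due factor ä_{x:8} = sum_{k=0}^{7} k_p_x * v^k = 6.610633
APV(future premiums) = 1782 * 6.610633 = 11780.1472
V = 51786.7264 - 11780.1472
= 40006.5792


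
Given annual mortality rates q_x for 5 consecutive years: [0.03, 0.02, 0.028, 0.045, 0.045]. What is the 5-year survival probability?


p_k = 1 - q_k for each year
Survival = product of (1 - q_k)
= 0.97 * 0.98 * 0.972 * 0.955 * 0.955
= 0.8427


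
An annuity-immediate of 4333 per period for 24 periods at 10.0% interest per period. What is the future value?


FV = PMT * ((1+i)^n - 1) / i
= 4333 * ((1.1)^24 - 1) / 0.1
= 4333 * (9.849733 - 1) / 0.1
= 383458.9168


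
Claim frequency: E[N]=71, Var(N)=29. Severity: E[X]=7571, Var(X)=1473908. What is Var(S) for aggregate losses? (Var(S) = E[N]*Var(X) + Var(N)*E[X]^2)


Var(S) = E[N]*Var(X) + Var(N)*E[X]^2
= 71*1473908 + 29*7571^2
= 104647468 + 1662281189
= 1.7669e+09


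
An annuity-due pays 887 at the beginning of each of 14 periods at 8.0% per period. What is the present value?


PV_due = PMT * (1-(1+i)^(-n))/i * (1+i)
PV_immediate = 7312.6382
PV_due = 7312.6382 * 1.08
= 7897.6493


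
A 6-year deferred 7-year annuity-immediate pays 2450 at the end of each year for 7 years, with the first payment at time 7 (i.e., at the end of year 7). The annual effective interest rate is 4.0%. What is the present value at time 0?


PV at time 6 of the 7-year annuity-immediate:
a_n = 2450 * (1-(1+0.04)^(-7))/0.04 = 14705.0339
Discount back 6 years to time 0:
PV = 14705.0339 * (1+0.04)^(-6)
= 14705.0339 * 0.790315
= 11621.6019


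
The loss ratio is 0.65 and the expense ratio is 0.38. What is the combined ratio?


Combined ratio = loss ratio + expense ratio
= 0.65 + 0.38
= 1.03


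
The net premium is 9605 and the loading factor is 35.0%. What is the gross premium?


Gross = net * (1 + loading)
= 9605 * (1 + 0.35)
= 9605 * 1.35
= 12966.75


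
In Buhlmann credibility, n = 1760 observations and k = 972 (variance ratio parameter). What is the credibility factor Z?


Z = n / (n + k)
= 1760 / (1760 + 972)
= 1760 / 2732
= 0.6442


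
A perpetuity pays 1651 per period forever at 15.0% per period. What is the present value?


PV = PMT / i
= 1651 / 0.15
= 11006.6667


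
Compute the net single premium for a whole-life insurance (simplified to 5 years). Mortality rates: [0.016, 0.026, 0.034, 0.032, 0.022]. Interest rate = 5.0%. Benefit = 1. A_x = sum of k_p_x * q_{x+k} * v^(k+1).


v = 0.952381
Year 0: k_p_x=1.0, q=0.016, term=0.015238
Year 1: k_p_x=0.984, q=0.026, term=0.023205
Year 2: k_p_x=0.958416, q=0.034, term=0.028149
Year 3: k_p_x=0.92583, q=0.032, term=0.024374
Year 4: k_p_x=0.896203, q=0.022, term=0.015448
A_x = 0.1064


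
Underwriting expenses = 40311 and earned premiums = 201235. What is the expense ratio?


Expense ratio = expenses / premiums
= 40311 / 201235
= 0.2003


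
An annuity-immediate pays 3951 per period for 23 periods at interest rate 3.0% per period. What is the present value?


PV = PMT * (1 - (1+i)^(-n)) / i
= 3951 * (1 - (1+0.03)^(-23)) / 0.03
= 3951 * (1 - 0.506692) / 0.03
= 3951 * 16.443608
= 64968.6967


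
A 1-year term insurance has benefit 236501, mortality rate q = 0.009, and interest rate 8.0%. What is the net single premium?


NSP = benefit * q * v
v = 1/(1+i) = 0.925926
NSP = 236501 * 0.009 * 0.925926
= 1970.8417


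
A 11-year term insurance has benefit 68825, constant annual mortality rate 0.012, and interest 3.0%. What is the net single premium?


NSP = benefit * sum_{k=0}^{n-1} k_p_x * q * v^(k+1)
With constant q=0.012, v=0.970874
Sum = 0.104977
NSP = 68825 * 0.104977
= 7225.01


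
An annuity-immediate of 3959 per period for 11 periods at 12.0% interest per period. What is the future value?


FV = PMT * ((1+i)^n - 1) / i
= 3959 * ((1.12)^11 - 1) / 0.12
= 3959 * (3.47855 - 1) / 0.12
= 81771.4952


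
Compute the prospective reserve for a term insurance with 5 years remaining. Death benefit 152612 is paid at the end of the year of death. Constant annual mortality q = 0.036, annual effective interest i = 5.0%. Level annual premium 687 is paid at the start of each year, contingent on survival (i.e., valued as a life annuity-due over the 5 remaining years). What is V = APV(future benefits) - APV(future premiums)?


v = 1/(1+i) = 0.952381
APV(future benefits) per unit = sum_{k=0}^{4} k_p_x * q * v^(k+1) = 0.145554
APV(future benefits) = 152612 * 0.145554 = 22213.3343
Life annuity-due factor ä_{x:5} = sum_{k=0}^{4} k_p_x * v^k = 4.245334
APV(future premiums) = 687 * 4.245334 = 2916.5445
V = 22213.3343 - 2916.5445
= 19296.7899


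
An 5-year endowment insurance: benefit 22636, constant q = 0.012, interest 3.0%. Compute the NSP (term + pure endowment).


Term component = 1215.3618
Pure endowment = 5_p_x * v^5 * benefit = 0.941423 * 0.862609 * 22636 = 18382.2338
NSP = 19597.5955


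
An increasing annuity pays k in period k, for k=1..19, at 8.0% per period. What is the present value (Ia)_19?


(Ia)_n = sum_{k=1}^{n} k * v^k, v = 1/(1+i)
v = 0.925926
Sum computed term by term:
(Ia)_19 = 74.617


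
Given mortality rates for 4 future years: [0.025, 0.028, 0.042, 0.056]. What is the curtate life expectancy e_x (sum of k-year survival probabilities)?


e_x = sum_{k=1}^{n} k_p_x
k_p_x values:
  1_p_x = 0.975
  2_p_x = 0.9477
  3_p_x = 0.907897
  4_p_x = 0.857054
e_x = 3.6877


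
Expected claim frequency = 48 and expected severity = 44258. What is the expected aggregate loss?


E[S] = E[N] * E[X]
= 48 * 44258
= 2.1244e+06


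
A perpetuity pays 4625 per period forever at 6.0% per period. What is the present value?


PV = PMT / i
= 4625 / 0.06
= 77083.3333


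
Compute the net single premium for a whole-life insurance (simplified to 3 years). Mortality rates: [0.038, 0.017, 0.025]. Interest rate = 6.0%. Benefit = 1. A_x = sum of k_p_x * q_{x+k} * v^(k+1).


v = 0.943396
Year 0: k_p_x=1.0, q=0.038, term=0.035849
Year 1: k_p_x=0.962, q=0.017, term=0.014555
Year 2: k_p_x=0.945646, q=0.025, term=0.01985
A_x = 0.0703


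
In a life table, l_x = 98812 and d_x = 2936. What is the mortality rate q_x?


q_x = d_x / l_x
= 2936 / 98812
= 0.0297


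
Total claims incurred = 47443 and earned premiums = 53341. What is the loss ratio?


Loss ratio = claims / premiums
= 47443 / 53341
= 0.8894


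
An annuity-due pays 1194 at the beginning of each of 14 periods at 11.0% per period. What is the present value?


PV_due = PMT * (1-(1+i)^(-n))/i * (1+i)
PV_immediate = 8336.3471
PV_due = 8336.3471 * 1.11
= 9253.3453


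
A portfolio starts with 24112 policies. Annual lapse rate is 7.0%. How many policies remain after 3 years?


remaining = initial * (1 - lapse)^years
= 24112 * (1 - 0.07)^3
= 24112 * 0.804357
= 19394.656


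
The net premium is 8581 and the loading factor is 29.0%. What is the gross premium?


Gross = net * (1 + loading)
= 8581 * (1 + 0.29)
= 8581 * 1.29
= 11069.49


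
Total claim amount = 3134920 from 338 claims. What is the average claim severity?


severity = total / number
= 3134920 / 338
= 9274.9112


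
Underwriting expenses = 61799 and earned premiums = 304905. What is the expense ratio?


Expense ratio = expenses / premiums
= 61799 / 304905
= 0.2027


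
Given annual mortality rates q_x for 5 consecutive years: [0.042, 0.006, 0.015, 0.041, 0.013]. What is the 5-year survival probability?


p_k = 1 - q_k for each year
Survival = product of (1 - q_k)
= 0.958 * 0.994 * 0.985 * 0.959 * 0.987
= 0.8878


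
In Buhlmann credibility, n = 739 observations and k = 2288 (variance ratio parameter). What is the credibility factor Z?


Z = n / (n + k)
= 739 / (739 + 2288)
= 739 / 3027
= 0.2441


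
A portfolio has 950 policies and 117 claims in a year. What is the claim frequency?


frequency = claims / policies
= 117 / 950
= 0.1232


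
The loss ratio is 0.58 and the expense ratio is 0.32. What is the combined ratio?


Combined ratio = loss ratio + expense ratio
= 0.58 + 0.32
= 0.9


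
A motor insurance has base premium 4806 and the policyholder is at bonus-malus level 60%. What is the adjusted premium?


adjusted = base * BM_level / 100
= 4806 * 60 / 100
= 4806 * 0.6
= 2883.6


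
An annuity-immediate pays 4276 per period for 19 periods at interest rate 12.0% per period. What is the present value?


PV = PMT * (1 - (1+i)^(-n)) / i
= 4276 * (1 - (1+0.12)^(-19)) / 0.12
= 4276 * (1 - 0.116107) / 0.12
= 4276 * 7.365777
= 31496.0619


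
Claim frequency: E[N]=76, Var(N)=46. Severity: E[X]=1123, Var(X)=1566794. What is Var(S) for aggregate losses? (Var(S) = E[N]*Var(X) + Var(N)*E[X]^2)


Var(S) = E[N]*Var(X) + Var(N)*E[X]^2
= 76*1566794 + 46*1123^2
= 119076344 + 58011934
= 1.7709e+08


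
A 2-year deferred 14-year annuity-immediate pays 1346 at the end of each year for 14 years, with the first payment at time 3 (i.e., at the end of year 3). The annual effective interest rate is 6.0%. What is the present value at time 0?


PV at time 2 of the 14-year annuity-immediate:
a_n = 1346 * (1-(1+0.06)^(-14))/0.06 = 12511.0484
Discount back 2 years to time 0:
PV = 12511.0484 * (1+0.06)^(-2)
= 12511.0484 * 0.889996
= 11134.7885


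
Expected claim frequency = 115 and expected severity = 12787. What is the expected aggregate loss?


E[S] = E[N] * E[X]
= 115 * 12787
= 1.4705e+06


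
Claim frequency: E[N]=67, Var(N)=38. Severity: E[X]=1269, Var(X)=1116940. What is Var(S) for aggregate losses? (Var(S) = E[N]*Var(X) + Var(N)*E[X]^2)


Var(S) = E[N]*Var(X) + Var(N)*E[X]^2
= 67*1116940 + 38*1269^2
= 74834980 + 61193718
= 1.3603e+08


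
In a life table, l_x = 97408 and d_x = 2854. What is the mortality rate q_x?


q_x = d_x / l_x
= 2854 / 97408
= 0.0293


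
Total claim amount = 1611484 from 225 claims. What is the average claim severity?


severity = total / number
= 1611484 / 225
= 7162.1511


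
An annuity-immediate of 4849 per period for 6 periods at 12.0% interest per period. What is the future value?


FV = PMT * ((1+i)^n - 1) / i
= 4849 * ((1.12)^6 - 1) / 0.12
= 4849 * (1.973823 - 1) / 0.12
= 39350.5517


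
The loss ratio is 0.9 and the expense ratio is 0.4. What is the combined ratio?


Combined ratio = loss ratio + expense ratio
= 0.9 + 0.4
= 1.3


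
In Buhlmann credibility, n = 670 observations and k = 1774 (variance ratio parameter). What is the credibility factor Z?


Z = n / (n + k)
= 670 / (670 + 1774)
= 670 / 2444
= 0.2741


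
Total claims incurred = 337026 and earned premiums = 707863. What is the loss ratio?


Loss ratio = claims / premiums
= 337026 / 707863
= 0.4761


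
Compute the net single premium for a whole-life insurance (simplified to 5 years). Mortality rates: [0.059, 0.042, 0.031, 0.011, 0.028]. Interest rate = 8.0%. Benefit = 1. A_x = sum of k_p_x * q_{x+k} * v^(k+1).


v = 0.925926
Year 0: k_p_x=1.0, q=0.059, term=0.05463
Year 1: k_p_x=0.941, q=0.042, term=0.033884
Year 2: k_p_x=0.901478, q=0.031, term=0.022184
Year 3: k_p_x=0.873532, q=0.011, term=0.007063
Year 4: k_p_x=0.863923, q=0.028, term=0.016463
A_x = 0.1342


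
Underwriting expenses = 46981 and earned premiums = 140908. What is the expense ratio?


Expense ratio = expenses / premiums
= 46981 / 140908
= 0.3334


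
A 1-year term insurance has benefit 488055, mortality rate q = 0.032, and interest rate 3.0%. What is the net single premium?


NSP = benefit * q * v
v = 1/(1+i) = 0.970874
NSP = 488055 * 0.032 * 0.970874
= 15162.8738


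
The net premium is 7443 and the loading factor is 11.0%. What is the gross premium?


Gross = net * (1 + loading)
= 7443 * (1 + 0.11)
= 7443 * 1.11
= 8261.73


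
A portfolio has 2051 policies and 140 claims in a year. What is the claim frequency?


frequency = claims / policies
= 140 / 2051
= 0.0683


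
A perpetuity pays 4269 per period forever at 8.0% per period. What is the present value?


PV = PMT / i
= 4269 / 0.08
= 53362.5


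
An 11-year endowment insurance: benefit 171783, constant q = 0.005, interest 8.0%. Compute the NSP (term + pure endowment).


Term component = 6003.5606
Pure endowment = 11_p_x * v^11 * benefit = 0.946355 * 0.428883 * 171783 = 69722.4695
NSP = 75726.0301


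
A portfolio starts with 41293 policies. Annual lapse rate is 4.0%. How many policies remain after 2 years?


remaining = initial * (1 - lapse)^years
= 41293 * (1 - 0.04)^2
= 41293 * 0.9216
= 38055.6288


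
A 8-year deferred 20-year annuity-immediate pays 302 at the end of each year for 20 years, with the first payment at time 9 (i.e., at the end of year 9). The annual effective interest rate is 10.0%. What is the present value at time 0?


PV at time 8 of the 20-year annuity-immediate:
a_n = 302 * (1-(1+0.1)^(-20))/0.1 = 2571.0962
Discount back 8 years to time 0:
PV = 2571.0962 * (1+0.1)^(-8)
= 2571.0962 * 0.466507
= 1199.4354


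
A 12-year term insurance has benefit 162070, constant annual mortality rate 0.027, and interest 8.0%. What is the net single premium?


NSP = benefit * sum_{k=0}^{n-1} k_p_x * q * v^(k+1)
With constant q=0.027, v=0.925926
Sum = 0.180184
NSP = 162070 * 0.180184
= 29202.4766


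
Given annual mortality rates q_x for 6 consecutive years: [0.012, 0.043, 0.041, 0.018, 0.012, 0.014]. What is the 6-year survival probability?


p_k = 1 - q_k for each year
Survival = product of (1 - q_k)
= 0.988 * 0.957 * 0.959 * 0.982 * 0.988 * 0.986
= 0.8674


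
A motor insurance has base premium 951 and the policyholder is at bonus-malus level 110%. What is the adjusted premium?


adjusted = base * BM_level / 100
= 951 * 110 / 100
= 951 * 1.1
= 1046.1


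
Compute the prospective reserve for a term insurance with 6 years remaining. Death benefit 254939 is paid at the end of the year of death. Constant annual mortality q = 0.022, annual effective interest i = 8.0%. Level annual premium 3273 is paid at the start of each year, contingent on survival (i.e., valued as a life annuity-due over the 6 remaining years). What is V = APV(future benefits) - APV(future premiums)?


v = 1/(1+i) = 0.925926
APV(future benefits) per unit = sum_{k=0}^{5} k_p_x * q * v^(k+1) = 0.09675
APV(future benefits) = 254939 * 0.09675 = 24665.4338
Life annuity-due factor ä_{x:6} = sum_{k=0}^{5} k_p_x * v^k = 4.749562
APV(future premiums) = 3273 * 4.749562 = 15545.3162
V = 24665.4338 - 15545.3162
= 9120.1176


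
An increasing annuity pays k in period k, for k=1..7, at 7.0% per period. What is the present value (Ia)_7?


(Ia)_n = sum_{k=1}^{n} k * v^k, v = 1/(1+i)
v = 0.934579
Sum computed term by term:
(Ia)_7 = 20.1042


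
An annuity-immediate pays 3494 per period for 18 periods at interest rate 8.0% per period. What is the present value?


PV = PMT * (1 - (1+i)^(-n)) / i
= 3494 * (1 - (1+0.08)^(-18)) / 0.08
= 3494 * (1 - 0.250249) / 0.08
= 3494 * 9.371887
= 32745.3737


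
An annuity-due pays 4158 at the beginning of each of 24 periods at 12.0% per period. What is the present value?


PV_due = PMT * (1-(1+i)^(-n))/i * (1+i)
PV_immediate = 32367.1851
PV_due = 32367.1851 * 1.12
= 36251.2473


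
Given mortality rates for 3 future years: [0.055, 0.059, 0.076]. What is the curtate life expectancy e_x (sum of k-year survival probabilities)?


e_x = sum_{k=1}^{n} k_p_x
k_p_x values:
  1_p_x = 0.945
  2_p_x = 0.889245
  3_p_x = 0.821662
e_x = 2.6559


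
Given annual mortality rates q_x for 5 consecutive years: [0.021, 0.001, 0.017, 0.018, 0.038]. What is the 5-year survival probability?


p_k = 1 - q_k for each year
Survival = product of (1 - q_k)
= 0.979 * 0.999 * 0.983 * 0.982 * 0.962
= 0.9082


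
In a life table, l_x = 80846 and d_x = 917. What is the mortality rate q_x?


q_x = d_x / l_x
= 917 / 80846
= 0.0113


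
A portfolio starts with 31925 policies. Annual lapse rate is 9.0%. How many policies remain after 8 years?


remaining = initial * (1 - lapse)^years
= 31925 * (1 - 0.09)^8
= 31925 * 0.470253
= 15012.8119


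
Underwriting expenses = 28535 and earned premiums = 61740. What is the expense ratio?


Expense ratio = expenses / premiums
= 28535 / 61740
= 0.4622


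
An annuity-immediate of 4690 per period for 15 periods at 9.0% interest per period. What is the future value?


FV = PMT * ((1+i)^n - 1) / i
= 4690 * ((1.09)^15 - 1) / 0.09
= 4690 * (3.642482 - 1) / 0.09
= 137702.6971


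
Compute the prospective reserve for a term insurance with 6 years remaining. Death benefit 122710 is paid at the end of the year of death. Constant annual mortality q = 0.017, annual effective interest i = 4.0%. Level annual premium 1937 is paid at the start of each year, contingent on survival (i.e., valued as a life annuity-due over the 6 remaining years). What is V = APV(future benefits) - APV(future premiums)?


v = 1/(1+i) = 0.961538
APV(future benefits) per unit = sum_{k=0}^{5} k_p_x * q * v^(k+1) = 0.085581
APV(future benefits) = 122710 * 0.085581 = 10501.6502
Life annuity-due factor ä_{x:6} = sum_{k=0}^{5} k_p_x * v^k = 5.235546
APV(future premiums) = 1937 * 5.235546 = 10141.2533
V = 10501.6502 - 10141.2533
= 360.3969


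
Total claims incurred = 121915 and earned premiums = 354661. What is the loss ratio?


Loss ratio = claims / premiums
= 121915 / 354661
= 0.3438


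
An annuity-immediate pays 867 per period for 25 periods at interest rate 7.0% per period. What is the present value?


PV = PMT * (1 - (1+i)^(-n)) / i
= 867 * (1 - (1+0.07)^(-25)) / 0.07
= 867 * (1 - 0.184249) / 0.07
= 867 * 11.653583
= 10103.6566


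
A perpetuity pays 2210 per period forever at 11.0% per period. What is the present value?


PV = PMT / i
= 2210 / 0.11
= 20090.9091


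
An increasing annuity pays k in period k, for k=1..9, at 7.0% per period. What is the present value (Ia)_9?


(Ia)_n = sum_{k=1}^{n} k * v^k, v = 1/(1+i)
v = 0.934579
Sum computed term by term:
(Ia)_9 = 29.6556


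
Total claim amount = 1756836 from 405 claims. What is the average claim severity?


severity = total / number
= 1756836 / 405
= 4337.8667


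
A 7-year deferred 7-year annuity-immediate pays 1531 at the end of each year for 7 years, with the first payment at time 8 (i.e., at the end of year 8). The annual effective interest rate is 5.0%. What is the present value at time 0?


PV at time 7 of the 7-year annuity-immediate:
a_n = 1531 * (1-(1+0.05)^(-7))/0.05 = 8858.9377
Discount back 7 years to time 0:
PV = 8858.9377 * (1+0.05)^(-7)
= 8858.9377 * 0.710681
= 6295.8816


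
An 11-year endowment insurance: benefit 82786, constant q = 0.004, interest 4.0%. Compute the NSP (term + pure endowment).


Term component = 2848.1079
Pure endowment = 11_p_x * v^11 * benefit = 0.95687 * 0.649581 * 82786 = 51456.8136
NSP = 54304.9215


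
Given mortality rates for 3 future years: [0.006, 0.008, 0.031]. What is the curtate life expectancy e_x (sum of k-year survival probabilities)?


e_x = sum_{k=1}^{n} k_p_x
k_p_x values:
  1_p_x = 0.994
  2_p_x = 0.986048
  3_p_x = 0.955481
e_x = 2.9355


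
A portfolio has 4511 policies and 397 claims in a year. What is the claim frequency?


frequency = claims / policies
= 397 / 4511
= 0.088


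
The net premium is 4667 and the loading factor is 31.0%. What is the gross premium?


Gross = net * (1 + loading)
= 4667 * (1 + 0.31)
= 4667 * 1.31
= 6113.77


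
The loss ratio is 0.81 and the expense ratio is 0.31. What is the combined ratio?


Combined ratio = loss ratio + expense ratio
= 0.81 + 0.31
= 1.12


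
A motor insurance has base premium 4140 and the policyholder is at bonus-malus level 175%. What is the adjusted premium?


adjusted = base * BM_level / 100
= 4140 * 175 / 100
= 4140 * 1.75
= 7245.0


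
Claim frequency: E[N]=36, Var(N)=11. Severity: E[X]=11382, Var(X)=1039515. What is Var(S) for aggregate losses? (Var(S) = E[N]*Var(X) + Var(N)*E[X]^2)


Var(S) = E[N]*Var(X) + Var(N)*E[X]^2
= 36*1039515 + 11*11382^2
= 37422540 + 1425049164
= 1.4625e+09


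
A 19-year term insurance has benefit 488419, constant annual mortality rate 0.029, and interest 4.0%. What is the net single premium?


NSP = benefit * sum_{k=0}^{n-1} k_p_x * q * v^(k+1)
With constant q=0.029, v=0.961538
Sum = 0.306244
NSP = 488419 * 0.306244
= 149575.2185


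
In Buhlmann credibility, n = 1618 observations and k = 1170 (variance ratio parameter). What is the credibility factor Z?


Z = n / (n + k)
= 1618 / (1618 + 1170)
= 1618 / 2788
= 0.5803


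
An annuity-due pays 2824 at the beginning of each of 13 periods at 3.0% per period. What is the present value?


PV_due = PMT * (1-(1+i)^(-n))/i * (1+i)
PV_immediate = 30033.1139
PV_due = 30033.1139 * 1.03
= 30934.1073


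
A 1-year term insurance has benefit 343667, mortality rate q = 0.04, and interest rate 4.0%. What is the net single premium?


NSP = benefit * q * v
v = 1/(1+i) = 0.961538
NSP = 343667 * 0.04 * 0.961538
= 13217.9615


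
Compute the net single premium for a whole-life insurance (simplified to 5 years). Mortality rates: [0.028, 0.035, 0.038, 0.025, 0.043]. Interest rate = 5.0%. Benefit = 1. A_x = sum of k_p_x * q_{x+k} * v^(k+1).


v = 0.952381
Year 0: k_p_x=1.0, q=0.028, term=0.026667
Year 1: k_p_x=0.972, q=0.035, term=0.030857
Year 2: k_p_x=0.93798, q=0.038, term=0.03079
Year 3: k_p_x=0.902337, q=0.025, term=0.018559
Year 4: k_p_x=0.879778, q=0.043, term=0.029641
A_x = 0.1365
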